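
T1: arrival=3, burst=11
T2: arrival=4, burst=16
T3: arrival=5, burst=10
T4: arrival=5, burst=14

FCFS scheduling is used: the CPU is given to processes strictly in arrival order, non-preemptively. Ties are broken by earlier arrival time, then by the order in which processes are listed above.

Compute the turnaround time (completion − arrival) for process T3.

35

Gantt: | idle 0-3 | T1 3-14 | T2 14-30 | T3 30-40 | T4 40-54 |
Completion: T1=14  T2=30  T3=40  T4=54
Turnaround(T3) = completion − arrival = 40 − 5 = 35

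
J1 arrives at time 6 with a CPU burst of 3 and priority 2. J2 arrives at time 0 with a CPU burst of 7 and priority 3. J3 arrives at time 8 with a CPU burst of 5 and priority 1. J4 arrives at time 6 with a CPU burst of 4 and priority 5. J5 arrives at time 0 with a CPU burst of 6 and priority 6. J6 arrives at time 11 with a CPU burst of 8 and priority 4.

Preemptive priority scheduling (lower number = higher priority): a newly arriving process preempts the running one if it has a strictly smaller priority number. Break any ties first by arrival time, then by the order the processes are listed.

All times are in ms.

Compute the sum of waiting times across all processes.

Schedule: | J2 0-6 | J1 6-8 | J3 8-13 | J1 13-14 | J2 14-15 | J6 15-23 | J4 23-27 | J5 27-33 |
Completion: J1=14  J2=15  J3=13  J4=27  J5=33  J6=23
Turnaround (C−A): J1=8  J2=15  J3=5  J4=21  J5=33  J6=12
Waiting = turnaround − burst: J1=5, J2=8, J3=0, J4=17, J5=27, J6=4
Total waiting = 5 + 8 + 0 + 17 + 27 + 4 = 61

61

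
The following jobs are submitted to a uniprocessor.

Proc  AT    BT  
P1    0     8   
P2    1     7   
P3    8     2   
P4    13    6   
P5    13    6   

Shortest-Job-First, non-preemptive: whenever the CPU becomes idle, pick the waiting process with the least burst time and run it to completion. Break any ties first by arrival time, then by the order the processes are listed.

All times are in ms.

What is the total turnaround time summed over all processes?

52

Timeline: | P1 0-8 | P3 8-10 | P2 10-17 | P4 17-23 | P5 23-29 |
Completion: P1=8  P2=17  P3=10  P4=23  P5=29
Turnaround (C−A): P1=8  P2=16  P3=2  P4=10  P5=16
Turnaround = completion − arrival: P1=8, P2=16, P3=2, P4=10, P5=16
Total turnaround = 8 + 16 + 2 + 10 + 16 = 52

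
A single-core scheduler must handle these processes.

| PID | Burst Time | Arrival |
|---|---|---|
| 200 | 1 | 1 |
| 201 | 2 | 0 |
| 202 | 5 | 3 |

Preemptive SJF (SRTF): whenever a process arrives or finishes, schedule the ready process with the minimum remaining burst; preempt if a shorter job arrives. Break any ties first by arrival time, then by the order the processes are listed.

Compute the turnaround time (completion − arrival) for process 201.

2

Schedule: | 201 0-2 | 200 2-3 | 202 3-8 |
Completion: 200=3  201=2  202=8
Turnaround (C−A): 200=2  201=2  202=5
Turnaround(201) = completion − arrival = 2 − 0 = 2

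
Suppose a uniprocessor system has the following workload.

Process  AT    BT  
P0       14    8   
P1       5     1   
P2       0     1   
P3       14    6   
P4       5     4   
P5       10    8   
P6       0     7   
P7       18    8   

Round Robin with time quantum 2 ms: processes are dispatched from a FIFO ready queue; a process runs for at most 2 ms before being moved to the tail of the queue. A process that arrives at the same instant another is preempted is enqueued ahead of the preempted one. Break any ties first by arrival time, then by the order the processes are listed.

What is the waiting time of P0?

Gantt: | P2 0-1 | P6 1-5 | P1 5-6 | P4 6-8 | P6 8-10 | P4 10-12 | P5 12-14 | P6 14-15 | P0 15-17 | P3 17-19 | P5 19-21 | P0 21-23 | P7 23-25 | P3 25-27 | P5 27-29 | P0 29-31 | P7 31-33 | P3 33-35 | P5 35-37 | P0 37-39 | P7 39-43 |
Completion: P0=39  P1=6  P2=1  P3=35  P4=12  P5=37  P6=15  P7=43
Waiting(P0) = turnaround − burst = 25 − 8 = 17

17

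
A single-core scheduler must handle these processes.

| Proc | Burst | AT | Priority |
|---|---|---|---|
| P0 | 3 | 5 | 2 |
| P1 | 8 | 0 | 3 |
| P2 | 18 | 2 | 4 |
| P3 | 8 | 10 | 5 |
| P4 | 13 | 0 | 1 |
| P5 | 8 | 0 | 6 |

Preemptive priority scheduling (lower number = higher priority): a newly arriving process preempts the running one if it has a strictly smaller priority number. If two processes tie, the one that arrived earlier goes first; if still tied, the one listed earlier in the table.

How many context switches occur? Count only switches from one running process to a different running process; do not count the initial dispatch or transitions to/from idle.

Timeline: | P4 0-13 | P0 13-16 | P1 16-24 | P2 24-42 | P3 42-50 | P5 50-58 |
Completion: P0=16  P1=24  P2=42  P3=50  P4=13  P5=58
Turnaround (C−A): P0=11  P1=24  P2=40  P3=40  P4=13  P5=58

5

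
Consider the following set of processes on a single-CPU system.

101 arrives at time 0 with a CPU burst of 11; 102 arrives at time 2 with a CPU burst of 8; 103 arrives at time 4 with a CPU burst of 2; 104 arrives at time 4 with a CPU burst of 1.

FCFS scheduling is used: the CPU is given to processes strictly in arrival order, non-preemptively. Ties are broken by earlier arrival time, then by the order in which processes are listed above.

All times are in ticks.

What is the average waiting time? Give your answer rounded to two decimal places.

Timeline: | 101 0-11 | 102 11-19 | 103 19-21 | 104 21-22 |
Completion: 101=11  102=19  103=21  104=22
Turnaround (C−A): 101=11  102=17  103=17  104=18
Waiting times: 101=0, 102=9, 103=15, 104=17
Average waiting = (0+9+15+17) / 4 = 41/4 = 10.25

10.25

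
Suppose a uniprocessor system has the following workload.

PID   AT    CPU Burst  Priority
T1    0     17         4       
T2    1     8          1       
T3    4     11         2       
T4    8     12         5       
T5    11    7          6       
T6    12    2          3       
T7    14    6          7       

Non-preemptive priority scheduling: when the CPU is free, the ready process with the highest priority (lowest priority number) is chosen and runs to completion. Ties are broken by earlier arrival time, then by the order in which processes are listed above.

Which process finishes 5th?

Timeline: | T1 0-17 | T2 17-25 | T3 25-36 | T6 36-38 | T4 38-50 | T5 50-57 | T7 57-63 |
Completion: T1=17  T2=25  T3=36  T4=50  T5=57  T6=38  T7=63
Finish order: T1 → T2 → T3 → T6 → T4 → T5 → T7

T4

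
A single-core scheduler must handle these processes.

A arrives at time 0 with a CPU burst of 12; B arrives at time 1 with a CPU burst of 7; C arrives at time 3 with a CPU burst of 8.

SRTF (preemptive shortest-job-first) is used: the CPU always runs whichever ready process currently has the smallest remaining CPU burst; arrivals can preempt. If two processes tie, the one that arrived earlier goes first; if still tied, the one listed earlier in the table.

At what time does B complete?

Timeline: | A 0-1 | B 1-8 | C 8-16 | A 16-27 |
Completion: A=27  B=8  C=16
Turnaround (C−A): A=27  B=7  C=13

8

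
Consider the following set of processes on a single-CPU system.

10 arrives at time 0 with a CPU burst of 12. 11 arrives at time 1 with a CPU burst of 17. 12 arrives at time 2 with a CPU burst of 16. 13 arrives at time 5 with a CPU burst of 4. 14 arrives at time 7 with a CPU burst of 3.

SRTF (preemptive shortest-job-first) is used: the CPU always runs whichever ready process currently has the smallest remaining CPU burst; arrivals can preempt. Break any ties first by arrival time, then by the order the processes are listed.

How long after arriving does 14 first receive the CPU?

Schedule: | 10 0-5 | 13 5-9 | 14 9-12 | 10 12-19 | 12 19-35 | 11 35-52 |
Completion: 10=19  11=52  12=35  13=9  14=12
Response(14) = first start − arrival = 9 − 7 = 2

2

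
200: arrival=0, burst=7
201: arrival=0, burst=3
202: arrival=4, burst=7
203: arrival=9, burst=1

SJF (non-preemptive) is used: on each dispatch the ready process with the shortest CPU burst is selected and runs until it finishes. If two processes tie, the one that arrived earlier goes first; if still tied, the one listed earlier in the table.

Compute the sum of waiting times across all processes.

Schedule: | 201 0-3 | 200 3-10 | 203 10-11 | 202 11-18 |
Completion: 200=10  201=3  202=18  203=11
Waiting = turnaround − burst: 200=3, 201=0, 202=7, 203=1
Total waiting = 3 + 0 + 7 + 1 = 11

11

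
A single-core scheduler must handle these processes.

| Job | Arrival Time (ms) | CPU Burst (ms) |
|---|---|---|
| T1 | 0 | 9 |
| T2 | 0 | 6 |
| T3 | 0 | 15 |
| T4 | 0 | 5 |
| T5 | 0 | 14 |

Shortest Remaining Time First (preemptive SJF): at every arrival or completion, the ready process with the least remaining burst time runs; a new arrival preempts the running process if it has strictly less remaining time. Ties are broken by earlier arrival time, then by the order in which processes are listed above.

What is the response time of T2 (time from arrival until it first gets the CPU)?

Timeline: | T4 0-5 | T2 5-11 | T1 11-20 | T5 20-34 | T3 34-49 |
Completion: T1=20  T2=11  T3=49  T4=5  T5=34
Turnaround (C−A): T1=20  T2=11  T3=49  T4=5  T5=34
Response(T2) = first start − arrival = 5 − 0 = 5

5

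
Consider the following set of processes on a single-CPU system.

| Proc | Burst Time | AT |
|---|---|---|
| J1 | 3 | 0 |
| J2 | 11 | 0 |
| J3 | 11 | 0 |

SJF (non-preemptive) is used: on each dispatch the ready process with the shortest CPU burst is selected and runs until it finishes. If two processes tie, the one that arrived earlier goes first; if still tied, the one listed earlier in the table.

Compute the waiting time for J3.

Gantt: | J1 0-3 | J2 3-14 | J3 14-25 |
Completion: J1=3  J2=14  J3=25
Turnaround (C−A): J1=3  J2=14  J3=25
Waiting(J3) = turnaround − burst = 25 − 11 = 14

14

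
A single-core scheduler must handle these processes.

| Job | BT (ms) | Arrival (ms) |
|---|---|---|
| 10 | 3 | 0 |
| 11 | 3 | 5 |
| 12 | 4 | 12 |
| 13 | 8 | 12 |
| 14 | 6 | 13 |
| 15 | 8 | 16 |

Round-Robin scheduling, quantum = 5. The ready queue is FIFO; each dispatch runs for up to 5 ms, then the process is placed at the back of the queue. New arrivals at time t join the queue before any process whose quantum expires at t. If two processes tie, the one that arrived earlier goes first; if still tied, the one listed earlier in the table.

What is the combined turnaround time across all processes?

76

Schedule: | 10 0-3 | idle 3-5 | 11 5-8 | idle 8-12 | 12 12-16 | 13 16-21 | 14 21-26 | 15 26-31 | 13 31-34 | 14 34-35 | 15 35-38 |
Completion: 10=3  11=8  12=16  13=34  14=35  15=38
Turnaround (C−A): 10=3  11=3  12=4  13=22  14=22  15=22
Turnaround = completion − arrival: 10=3, 11=3, 12=4, 13=22, 14=22, 15=22
Total turnaround = 3 + 3 + 4 + 22 + 22 + 22 = 76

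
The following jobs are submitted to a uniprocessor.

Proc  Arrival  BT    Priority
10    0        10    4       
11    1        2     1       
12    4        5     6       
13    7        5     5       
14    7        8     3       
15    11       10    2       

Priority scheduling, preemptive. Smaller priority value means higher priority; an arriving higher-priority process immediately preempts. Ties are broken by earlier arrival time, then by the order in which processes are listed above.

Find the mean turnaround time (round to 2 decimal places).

Schedule: | 10 0-1 | 11 1-3 | 10 3-7 | 14 7-11 | 15 11-21 | 14 21-25 | 10 25-30 | 13 30-35 | 12 35-40 |
Completion: 10=30  11=3  12=40  13=35  14=25  15=21
Turnaround (C−A): 10=30  11=2  12=36  13=28  14=18  15=10
Turnaround times: 10=30, 11=2, 12=36, 13=28, 14=18, 15=10
Average turnaround = (30+2+36+28+18+10) / 6 = 124/6 = 20.67

20.67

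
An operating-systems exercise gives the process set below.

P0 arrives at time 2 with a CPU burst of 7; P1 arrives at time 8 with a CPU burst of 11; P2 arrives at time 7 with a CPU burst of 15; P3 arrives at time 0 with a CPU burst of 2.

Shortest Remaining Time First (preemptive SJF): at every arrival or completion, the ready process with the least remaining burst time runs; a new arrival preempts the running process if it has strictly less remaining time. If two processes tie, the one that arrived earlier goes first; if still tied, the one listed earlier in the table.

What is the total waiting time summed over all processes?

Gantt: | P3 0-2 | P0 2-9 | P1 9-20 | P2 20-35 |
Completion: P0=9  P1=20  P2=35  P3=2
Turnaround (C−A): P0=7  P1=12  P2=28  P3=2
Waiting = turnaround − burst: P0=0, P1=1, P2=13, P3=0
Total waiting = 0 + 1 + 13 + 0 = 14

14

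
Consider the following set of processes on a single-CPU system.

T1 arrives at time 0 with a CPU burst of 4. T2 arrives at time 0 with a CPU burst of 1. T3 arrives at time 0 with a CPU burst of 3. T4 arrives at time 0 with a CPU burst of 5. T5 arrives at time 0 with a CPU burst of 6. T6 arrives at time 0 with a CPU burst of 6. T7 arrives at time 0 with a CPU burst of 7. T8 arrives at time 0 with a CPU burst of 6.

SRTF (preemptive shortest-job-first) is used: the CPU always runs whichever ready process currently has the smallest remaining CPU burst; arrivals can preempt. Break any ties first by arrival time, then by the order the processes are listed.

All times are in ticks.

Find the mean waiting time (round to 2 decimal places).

Schedule: | T2 0-1 | T3 1-4 | T1 4-8 | T4 8-13 | T5 13-19 | T6 19-25 | T8 25-31 | T7 31-38 |
Completion: T1=8  T2=1  T3=4  T4=13  T5=19  T6=25  T7=38  T8=31
Turnaround (C−A): T1=8  T2=1  T3=4  T4=13  T5=19  T6=25  T7=38  T8=31
Waiting times: T1=4, T2=0, T3=1, T4=8, T5=13, T6=19, T7=31, T8=25
Average waiting = (4+0+1+8+13+19+31+25) / 8 = 101/8 = 12.63

12.63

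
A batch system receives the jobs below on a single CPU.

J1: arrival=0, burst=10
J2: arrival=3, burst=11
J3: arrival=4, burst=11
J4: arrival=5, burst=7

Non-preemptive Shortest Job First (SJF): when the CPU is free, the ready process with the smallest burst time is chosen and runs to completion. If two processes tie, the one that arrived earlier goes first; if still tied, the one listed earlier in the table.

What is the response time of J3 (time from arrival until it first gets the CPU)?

Gantt: | J1 0-10 | J4 10-17 | J2 17-28 | J3 28-39 |
Completion: J1=10  J2=28  J3=39  J4=17
Response(J3) = first start − arrival = 28 − 4 = 24

24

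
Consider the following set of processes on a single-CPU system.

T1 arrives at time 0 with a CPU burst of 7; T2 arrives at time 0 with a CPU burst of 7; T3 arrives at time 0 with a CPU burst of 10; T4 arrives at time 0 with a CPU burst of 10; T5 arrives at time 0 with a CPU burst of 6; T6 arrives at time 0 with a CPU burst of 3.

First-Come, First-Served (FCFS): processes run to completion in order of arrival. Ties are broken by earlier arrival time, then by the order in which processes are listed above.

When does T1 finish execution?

Gantt: | T1 0-7 | T2 7-14 | T3 14-24 | T4 24-34 | T5 34-40 | T6 40-43 |
Completion: T1=7  T2=14  T3=24  T4=34  T5=40  T6=43

7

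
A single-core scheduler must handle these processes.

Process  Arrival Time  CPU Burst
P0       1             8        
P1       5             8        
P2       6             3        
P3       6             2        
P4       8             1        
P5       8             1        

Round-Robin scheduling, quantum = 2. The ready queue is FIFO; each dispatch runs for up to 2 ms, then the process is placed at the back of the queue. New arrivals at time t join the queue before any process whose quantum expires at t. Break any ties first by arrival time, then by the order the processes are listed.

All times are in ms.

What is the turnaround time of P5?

Schedule: | idle 0-1 | P0 1-5 | P1 5-7 | P0 7-9 | P2 9-11 | P3 11-13 | P1 13-15 | P4 15-16 | P5 16-17 | P0 17-19 | P2 19-20 | P1 20-24 |
Completion: P0=19  P1=24  P2=20  P3=13  P4=16  P5=17
Turnaround(P5) = completion − arrival = 17 − 8 = 9

9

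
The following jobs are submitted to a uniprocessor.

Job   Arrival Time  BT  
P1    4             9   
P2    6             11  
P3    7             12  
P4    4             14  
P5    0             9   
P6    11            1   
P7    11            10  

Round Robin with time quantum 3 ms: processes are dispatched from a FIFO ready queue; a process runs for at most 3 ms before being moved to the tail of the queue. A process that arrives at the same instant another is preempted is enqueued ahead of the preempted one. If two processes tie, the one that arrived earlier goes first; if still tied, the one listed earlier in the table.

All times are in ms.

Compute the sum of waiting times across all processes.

Schedule: | P5 0-6 | P1 6-9 | P4 9-12 | P2 12-15 | P5 15-18 | P3 18-21 | P1 21-24 | P6 24-25 | P7 25-28 | P4 28-31 | P2 31-34 | P3 34-37 | P1 37-40 | P7 40-43 | P4 43-46 | P2 46-49 | P3 49-52 | P7 52-55 | P4 55-58 | P2 58-60 | P3 60-63 | P7 63-64 | P4 64-66 |
Completion: P1=40  P2=60  P3=63  P4=66  P5=18  P6=25  P7=64
Turnaround (C−A): P1=36  P2=54  P3=56  P4=62  P5=18  P6=14  P7=53
Waiting = turnaround − burst: P1=27, P2=43, P3=44, P4=48, P5=9, P6=13, P7=43
Total waiting = 27 + 43 + 44 + 48 + 9 + 13 + 43 = 227

227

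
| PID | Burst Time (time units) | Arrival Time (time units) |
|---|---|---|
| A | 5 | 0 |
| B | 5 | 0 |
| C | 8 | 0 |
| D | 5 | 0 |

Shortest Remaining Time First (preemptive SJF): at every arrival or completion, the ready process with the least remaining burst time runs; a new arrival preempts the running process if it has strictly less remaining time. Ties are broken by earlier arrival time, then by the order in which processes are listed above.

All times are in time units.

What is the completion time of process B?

10

Schedule: | A 0-5 | B 5-10 | D 10-15 | C 15-23 |
Completion: A=5  B=10  C=23  D=15
Turnaround (C−A): A=5  B=10  C=23  D=15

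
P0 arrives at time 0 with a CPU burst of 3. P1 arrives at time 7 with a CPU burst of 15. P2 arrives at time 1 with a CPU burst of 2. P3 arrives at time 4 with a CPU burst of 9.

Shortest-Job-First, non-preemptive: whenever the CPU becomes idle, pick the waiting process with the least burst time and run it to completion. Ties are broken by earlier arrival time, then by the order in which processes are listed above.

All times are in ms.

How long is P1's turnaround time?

22

Gantt: | P0 0-3 | P2 3-5 | P3 5-14 | P1 14-29 |
Completion: P0=3  P1=29  P2=5  P3=14
Turnaround (C−A): P0=3  P1=22  P2=4  P3=10
Turnaround(P1) = completion − arrival = 29 − 7 = 22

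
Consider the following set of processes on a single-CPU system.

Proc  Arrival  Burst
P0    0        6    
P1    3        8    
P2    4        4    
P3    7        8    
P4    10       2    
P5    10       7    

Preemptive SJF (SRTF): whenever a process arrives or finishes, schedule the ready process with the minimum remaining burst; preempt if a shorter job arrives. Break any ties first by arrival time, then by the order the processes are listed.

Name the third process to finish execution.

P4

Schedule: | P0 0-6 | P2 6-10 | P4 10-12 | P5 12-19 | P1 19-27 | P3 27-35 |
Completion: P0=6  P1=27  P2=10  P3=35  P4=12  P5=19
Turnaround (C−A): P0=6  P1=24  P2=6  P3=28  P4=2  P5=9
Finish order: P0 → P2 → P4 → P5 → P1 → P3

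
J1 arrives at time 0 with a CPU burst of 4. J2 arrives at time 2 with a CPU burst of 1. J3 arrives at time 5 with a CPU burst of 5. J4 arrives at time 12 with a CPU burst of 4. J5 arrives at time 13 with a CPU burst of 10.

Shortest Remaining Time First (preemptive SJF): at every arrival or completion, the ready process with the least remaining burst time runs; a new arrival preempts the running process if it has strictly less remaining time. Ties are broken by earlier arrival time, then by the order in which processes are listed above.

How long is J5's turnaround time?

Gantt: | J1 0-2 | J2 2-3 | J1 3-5 | J3 5-10 | idle 10-12 | J4 12-16 | J5 16-26 |
Completion: J1=5  J2=3  J3=10  J4=16  J5=26
Turnaround (C−A): J1=5  J2=1  J3=5  J4=4  J5=13
Turnaround(J5) = completion − arrival = 26 − 13 = 13

13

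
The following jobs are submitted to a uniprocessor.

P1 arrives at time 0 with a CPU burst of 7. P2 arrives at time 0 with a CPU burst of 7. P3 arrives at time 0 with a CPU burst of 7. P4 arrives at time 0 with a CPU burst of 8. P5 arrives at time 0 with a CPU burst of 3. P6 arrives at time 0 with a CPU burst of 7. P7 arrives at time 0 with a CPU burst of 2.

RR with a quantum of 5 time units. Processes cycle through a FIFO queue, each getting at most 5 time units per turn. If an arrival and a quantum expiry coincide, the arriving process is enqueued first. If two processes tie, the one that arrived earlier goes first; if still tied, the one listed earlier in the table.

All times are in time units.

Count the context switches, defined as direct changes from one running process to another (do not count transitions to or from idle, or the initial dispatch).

11

Gantt: | P1 0-5 | P2 5-10 | P3 10-15 | P4 15-20 | P5 20-23 | P6 23-28 | P7 28-30 | P1 30-32 | P2 32-34 | P3 34-36 | P4 36-39 | P6 39-41 |
Completion: P1=32  P2=34  P3=36  P4=39  P5=23  P6=41  P7=30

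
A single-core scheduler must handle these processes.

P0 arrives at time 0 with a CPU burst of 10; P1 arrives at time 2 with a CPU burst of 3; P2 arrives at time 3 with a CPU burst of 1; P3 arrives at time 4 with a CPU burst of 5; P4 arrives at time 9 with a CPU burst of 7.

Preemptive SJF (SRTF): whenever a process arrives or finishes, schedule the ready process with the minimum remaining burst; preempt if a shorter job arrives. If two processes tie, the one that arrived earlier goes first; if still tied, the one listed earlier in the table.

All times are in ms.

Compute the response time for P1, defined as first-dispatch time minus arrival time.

Gantt: | P0 0-2 | P1 2-3 | P2 3-4 | P1 4-6 | P3 6-11 | P4 11-18 | P0 18-26 |
Completion: P0=26  P1=6  P2=4  P3=11  P4=18
Turnaround (C−A): P0=26  P1=4  P2=1  P3=7  P4=9
Response(P1) = first start − arrival = 2 − 2 = 0

0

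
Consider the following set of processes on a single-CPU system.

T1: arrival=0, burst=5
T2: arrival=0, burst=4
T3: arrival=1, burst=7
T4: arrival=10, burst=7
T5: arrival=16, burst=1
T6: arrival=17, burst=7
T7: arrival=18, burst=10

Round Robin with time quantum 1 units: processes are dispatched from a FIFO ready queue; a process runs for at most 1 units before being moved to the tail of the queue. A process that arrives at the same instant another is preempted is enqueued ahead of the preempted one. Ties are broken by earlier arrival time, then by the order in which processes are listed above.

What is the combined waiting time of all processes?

71

Schedule: | T1 0-1 | T2 1-2 | T3 2-3 | T1 3-4 | T2 4-5 | T3 5-6 | T1 6-7 | T2 7-8 | T3 8-9 | T1 9-10 | T2 10-11 | T3 11-12 | T4 12-13 | T1 13-14 | T3 14-15 | T4 15-16 | T3 16-17 | T5 17-18 | T4 18-19 | T6 19-20 | T3 20-21 | T7 21-22 | T4 22-23 | T6 23-24 | T7 24-25 | T4 25-26 | T6 26-27 | T7 27-28 | T4 28-29 | T6 29-30 | T7 30-31 | T4 31-32 | T6 32-33 | T7 33-34 | T6 34-35 | T7 35-36 | T6 36-37 | T7 37-41 |
Completion: T1=14  T2=11  T3=21  T4=32  T5=18  T6=37  T7=41
Waiting = turnaround − burst: T1=9, T2=7, T3=13, T4=15, T5=1, T6=13, T7=13
Total waiting = 9 + 7 + 13 + 15 + 1 + 13 + 13 = 71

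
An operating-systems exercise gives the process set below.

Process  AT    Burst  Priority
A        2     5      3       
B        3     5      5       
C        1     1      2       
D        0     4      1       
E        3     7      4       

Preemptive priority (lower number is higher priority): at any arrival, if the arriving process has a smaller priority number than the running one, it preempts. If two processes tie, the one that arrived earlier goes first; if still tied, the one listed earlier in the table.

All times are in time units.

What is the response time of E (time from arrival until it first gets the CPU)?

7

Timeline: | D 0-4 | C 4-5 | A 5-10 | E 10-17 | B 17-22 |
Completion: A=10  B=22  C=5  D=4  E=17
Turnaround (C−A): A=8  B=19  C=4  D=4  E=14
Response(E) = first start − arrival = 10 − 3 = 7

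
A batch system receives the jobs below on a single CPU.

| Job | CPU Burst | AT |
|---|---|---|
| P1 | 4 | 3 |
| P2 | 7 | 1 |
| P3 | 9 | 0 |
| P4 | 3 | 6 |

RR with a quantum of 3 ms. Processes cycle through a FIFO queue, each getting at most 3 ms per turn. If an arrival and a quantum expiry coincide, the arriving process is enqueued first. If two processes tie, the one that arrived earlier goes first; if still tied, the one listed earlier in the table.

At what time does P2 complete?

23

Schedule: | P3 0-3 | P2 3-6 | P1 6-9 | P3 9-12 | P4 12-15 | P2 15-18 | P1 18-19 | P3 19-22 | P2 22-23 |
Completion: P1=19  P2=23  P3=22  P4=15
Turnaround (C−A): P1=16  P2=22  P3=22  P4=9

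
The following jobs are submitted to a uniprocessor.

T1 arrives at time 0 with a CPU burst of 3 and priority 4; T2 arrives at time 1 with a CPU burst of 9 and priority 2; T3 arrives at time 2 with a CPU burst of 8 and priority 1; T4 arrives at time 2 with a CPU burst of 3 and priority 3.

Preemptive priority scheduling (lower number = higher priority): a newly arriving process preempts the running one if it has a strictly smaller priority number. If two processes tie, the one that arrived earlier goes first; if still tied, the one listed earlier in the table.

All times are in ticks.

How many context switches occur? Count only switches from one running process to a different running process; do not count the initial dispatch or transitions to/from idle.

5

Schedule: | T1 0-1 | T2 1-2 | T3 2-10 | T2 10-18 | T4 18-21 | T1 21-23 |
Completion: T1=23  T2=18  T3=10  T4=21
Turnaround (C−A): T1=23  T2=17  T3=8  T4=19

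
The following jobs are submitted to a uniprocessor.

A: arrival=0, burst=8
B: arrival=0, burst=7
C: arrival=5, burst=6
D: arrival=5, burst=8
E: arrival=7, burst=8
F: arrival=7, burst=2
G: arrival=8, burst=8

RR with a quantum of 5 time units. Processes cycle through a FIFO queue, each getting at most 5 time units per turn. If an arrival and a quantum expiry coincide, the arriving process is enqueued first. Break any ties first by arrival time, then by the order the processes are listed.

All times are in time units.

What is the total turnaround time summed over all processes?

228

Schedule: | A 0-5 | B 5-10 | C 10-15 | D 15-20 | A 20-23 | E 23-28 | F 28-30 | G 30-35 | B 35-37 | C 37-38 | D 38-41 | E 41-44 | G 44-47 |
Completion: A=23  B=37  C=38  D=41  E=44  F=30  G=47
Turnaround = completion − arrival: A=23, B=37, C=33, D=36, E=37, F=23, G=39
Total turnaround = 23 + 37 + 33 + 36 + 37 + 23 + 39 = 228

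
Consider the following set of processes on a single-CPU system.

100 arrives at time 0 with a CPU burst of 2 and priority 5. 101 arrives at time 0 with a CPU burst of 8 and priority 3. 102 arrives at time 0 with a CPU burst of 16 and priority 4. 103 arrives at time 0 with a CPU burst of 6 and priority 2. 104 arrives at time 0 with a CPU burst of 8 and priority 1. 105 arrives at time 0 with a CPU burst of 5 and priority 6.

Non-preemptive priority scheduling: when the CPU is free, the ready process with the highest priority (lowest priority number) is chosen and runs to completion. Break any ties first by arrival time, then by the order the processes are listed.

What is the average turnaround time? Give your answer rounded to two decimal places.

27.83

Timeline: | 104 0-8 | 103 8-14 | 101 14-22 | 102 22-38 | 100 38-40 | 105 40-45 |
Completion: 100=40  101=22  102=38  103=14  104=8  105=45
Turnaround times: 100=40, 101=22, 102=38, 103=14, 104=8, 105=45
Average turnaround = (40+22+38+14+8+45) / 6 = 167/6 = 27.83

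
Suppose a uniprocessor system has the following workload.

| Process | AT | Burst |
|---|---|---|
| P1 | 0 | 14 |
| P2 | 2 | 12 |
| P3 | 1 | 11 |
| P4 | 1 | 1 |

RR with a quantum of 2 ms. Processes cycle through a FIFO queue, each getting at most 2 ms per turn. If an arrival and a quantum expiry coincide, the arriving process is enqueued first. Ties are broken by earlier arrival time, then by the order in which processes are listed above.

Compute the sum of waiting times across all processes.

71

Schedule: | P1 0-2 | P3 2-4 | P4 4-5 | P2 5-7 | P1 7-9 | P3 9-11 | P2 11-13 | P1 13-15 | P3 15-17 | P2 17-19 | P1 19-21 | P3 21-23 | P2 23-25 | P1 25-27 | P3 27-29 | P2 29-31 | P1 31-33 | P3 33-34 | P2 34-36 | P1 36-38 |
Completion: P1=38  P2=36  P3=34  P4=5
Waiting = turnaround − burst: P1=24, P2=22, P3=22, P4=3
Total waiting = 24 + 22 + 22 + 3 = 71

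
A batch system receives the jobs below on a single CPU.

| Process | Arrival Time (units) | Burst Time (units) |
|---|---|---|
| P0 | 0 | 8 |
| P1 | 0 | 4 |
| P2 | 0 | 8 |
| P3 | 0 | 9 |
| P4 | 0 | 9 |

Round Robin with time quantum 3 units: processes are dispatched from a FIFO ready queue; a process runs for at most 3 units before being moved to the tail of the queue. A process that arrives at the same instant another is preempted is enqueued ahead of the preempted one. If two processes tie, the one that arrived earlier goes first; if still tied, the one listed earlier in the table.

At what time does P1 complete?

19

Schedule: | P0 0-3 | P1 3-6 | P2 6-9 | P3 9-12 | P4 12-15 | P0 15-18 | P1 18-19 | P2 19-22 | P3 22-25 | P4 25-28 | P0 28-30 | P2 30-32 | P3 32-35 | P4 35-38 |
Completion: P0=30  P1=19  P2=32  P3=35  P4=38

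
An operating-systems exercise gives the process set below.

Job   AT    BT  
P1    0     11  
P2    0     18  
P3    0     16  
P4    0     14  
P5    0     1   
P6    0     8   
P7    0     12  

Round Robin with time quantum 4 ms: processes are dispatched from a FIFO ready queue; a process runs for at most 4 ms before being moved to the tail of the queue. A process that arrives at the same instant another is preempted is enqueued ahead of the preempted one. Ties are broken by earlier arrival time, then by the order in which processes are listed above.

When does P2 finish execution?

80

Timeline: | P1 0-4 | P2 4-8 | P3 8-12 | P4 12-16 | P5 16-17 | P6 17-21 | P7 21-25 | P1 25-29 | P2 29-33 | P3 33-37 | P4 37-41 | P6 41-45 | P7 45-49 | P1 49-52 | P2 52-56 | P3 56-60 | P4 60-64 | P7 64-68 | P2 68-72 | P3 72-76 | P4 76-78 | P2 78-80 |
Completion: P1=52  P2=80  P3=76  P4=78  P5=17  P6=45  P7=68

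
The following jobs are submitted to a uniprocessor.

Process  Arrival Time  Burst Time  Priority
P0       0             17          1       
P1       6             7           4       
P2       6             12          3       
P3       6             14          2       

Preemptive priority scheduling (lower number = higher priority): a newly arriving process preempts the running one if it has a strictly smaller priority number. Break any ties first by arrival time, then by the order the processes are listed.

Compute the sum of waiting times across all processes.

73

Timeline: | P0 0-17 | P3 17-31 | P2 31-43 | P1 43-50 |
Completion: P0=17  P1=50  P2=43  P3=31
Turnaround (C−A): P0=17  P1=44  P2=37  P3=25
Waiting = turnaround − burst: P0=0, P1=37, P2=25, P3=11
Total waiting = 0 + 37 + 25 + 11 = 73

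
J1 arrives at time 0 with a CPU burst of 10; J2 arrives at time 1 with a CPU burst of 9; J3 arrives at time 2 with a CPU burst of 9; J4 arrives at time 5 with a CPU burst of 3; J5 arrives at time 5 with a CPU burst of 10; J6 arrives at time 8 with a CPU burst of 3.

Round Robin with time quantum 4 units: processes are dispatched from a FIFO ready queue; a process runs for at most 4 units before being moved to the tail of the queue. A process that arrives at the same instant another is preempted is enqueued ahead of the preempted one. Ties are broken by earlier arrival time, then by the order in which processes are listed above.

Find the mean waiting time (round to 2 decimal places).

Timeline: | J1 0-4 | J2 4-8 | J3 8-12 | J1 12-16 | J4 16-19 | J5 19-23 | J6 23-26 | J2 26-30 | J3 30-34 | J1 34-36 | J5 36-40 | J2 40-41 | J3 41-42 | J5 42-44 |
Completion: J1=36  J2=41  J3=42  J4=19  J5=44  J6=26
Turnaround (C−A): J1=36  J2=40  J3=40  J4=14  J5=39  J6=18
Waiting times: J1=26, J2=31, J3=31, J4=11, J5=29, J6=15
Average waiting = (26+31+31+11+29+15) / 6 = 143/6 = 23.83

23.83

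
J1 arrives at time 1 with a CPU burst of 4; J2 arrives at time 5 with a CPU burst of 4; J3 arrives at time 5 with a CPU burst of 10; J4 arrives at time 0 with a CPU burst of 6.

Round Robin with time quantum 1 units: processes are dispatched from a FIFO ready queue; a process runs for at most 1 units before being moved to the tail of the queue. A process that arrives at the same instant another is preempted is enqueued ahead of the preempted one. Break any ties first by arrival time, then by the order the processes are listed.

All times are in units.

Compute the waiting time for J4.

10

Gantt: | J4 0-1 | J1 1-2 | J4 2-3 | J1 3-4 | J4 4-5 | J1 5-6 | J2 6-7 | J3 7-8 | J4 8-9 | J1 9-10 | J2 10-11 | J3 11-12 | J4 12-13 | J2 13-14 | J3 14-15 | J4 15-16 | J2 16-17 | J3 17-24 |
Completion: J1=10  J2=17  J3=24  J4=16
Waiting(J4) = turnaround − burst = 16 − 6 = 10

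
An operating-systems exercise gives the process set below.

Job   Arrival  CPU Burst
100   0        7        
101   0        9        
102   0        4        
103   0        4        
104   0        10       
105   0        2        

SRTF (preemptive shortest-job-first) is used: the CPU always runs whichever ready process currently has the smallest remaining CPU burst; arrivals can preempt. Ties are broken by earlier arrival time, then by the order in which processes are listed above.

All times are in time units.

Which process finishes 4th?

100

Gantt: | 105 0-2 | 102 2-6 | 103 6-10 | 100 10-17 | 101 17-26 | 104 26-36 |
Completion: 100=17  101=26  102=6  103=10  104=36  105=2
Finish order: 105 → 102 → 103 → 100 → 101 → 104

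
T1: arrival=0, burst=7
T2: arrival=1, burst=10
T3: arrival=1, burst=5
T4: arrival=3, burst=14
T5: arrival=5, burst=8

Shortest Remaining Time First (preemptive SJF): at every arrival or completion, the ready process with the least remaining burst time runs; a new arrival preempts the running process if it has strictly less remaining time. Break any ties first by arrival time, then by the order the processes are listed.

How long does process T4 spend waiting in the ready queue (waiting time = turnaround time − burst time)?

Schedule: | T1 0-1 | T3 1-6 | T1 6-12 | T5 12-20 | T2 20-30 | T4 30-44 |
Completion: T1=12  T2=30  T3=6  T4=44  T5=20
Waiting(T4) = turnaround − burst = 41 − 14 = 27

27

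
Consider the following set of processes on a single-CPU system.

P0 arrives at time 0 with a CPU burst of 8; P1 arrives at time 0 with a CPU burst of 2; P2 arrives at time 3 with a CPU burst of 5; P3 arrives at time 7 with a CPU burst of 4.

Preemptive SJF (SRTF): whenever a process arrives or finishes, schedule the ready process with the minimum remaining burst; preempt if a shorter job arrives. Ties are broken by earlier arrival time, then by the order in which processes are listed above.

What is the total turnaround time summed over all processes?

31

Gantt: | P1 0-2 | P0 2-3 | P2 3-8 | P3 8-12 | P0 12-19 |
Completion: P0=19  P1=2  P2=8  P3=12
Turnaround (C−A): P0=19  P1=2  P2=5  P3=5
Turnaround = completion − arrival: P0=19, P1=2, P2=5, P3=5
Total turnaround = 19 + 2 + 5 + 5 = 31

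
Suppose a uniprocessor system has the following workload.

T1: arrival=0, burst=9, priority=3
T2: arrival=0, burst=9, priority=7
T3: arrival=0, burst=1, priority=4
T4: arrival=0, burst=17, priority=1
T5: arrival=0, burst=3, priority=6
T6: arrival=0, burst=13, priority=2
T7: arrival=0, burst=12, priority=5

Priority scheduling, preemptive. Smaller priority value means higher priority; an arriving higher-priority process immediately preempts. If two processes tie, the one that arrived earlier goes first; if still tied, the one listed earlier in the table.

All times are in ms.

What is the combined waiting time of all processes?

Timeline: | T4 0-17 | T6 17-30 | T1 30-39 | T3 39-40 | T7 40-52 | T5 52-55 | T2 55-64 |
Completion: T1=39  T2=64  T3=40  T4=17  T5=55  T6=30  T7=52
Waiting = turnaround − burst: T1=30, T2=55, T3=39, T4=0, T5=52, T6=17, T7=40
Total waiting = 30 + 55 + 39 + 0 + 52 + 17 + 40 = 233

233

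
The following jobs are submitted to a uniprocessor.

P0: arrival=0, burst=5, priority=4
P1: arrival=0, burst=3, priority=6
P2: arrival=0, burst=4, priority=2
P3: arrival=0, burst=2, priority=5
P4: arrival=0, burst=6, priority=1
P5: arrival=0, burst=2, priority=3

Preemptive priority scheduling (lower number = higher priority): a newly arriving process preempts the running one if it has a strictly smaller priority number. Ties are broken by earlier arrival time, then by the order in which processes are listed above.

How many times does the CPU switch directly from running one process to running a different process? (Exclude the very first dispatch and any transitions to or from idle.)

Timeline: | P4 0-6 | P2 6-10 | P5 10-12 | P0 12-17 | P3 17-19 | P1 19-22 |
Completion: P0=17  P1=22  P2=10  P3=19  P4=6  P5=12
Turnaround (C−A): P0=17  P1=22  P2=10  P3=19  P4=6  P5=12

5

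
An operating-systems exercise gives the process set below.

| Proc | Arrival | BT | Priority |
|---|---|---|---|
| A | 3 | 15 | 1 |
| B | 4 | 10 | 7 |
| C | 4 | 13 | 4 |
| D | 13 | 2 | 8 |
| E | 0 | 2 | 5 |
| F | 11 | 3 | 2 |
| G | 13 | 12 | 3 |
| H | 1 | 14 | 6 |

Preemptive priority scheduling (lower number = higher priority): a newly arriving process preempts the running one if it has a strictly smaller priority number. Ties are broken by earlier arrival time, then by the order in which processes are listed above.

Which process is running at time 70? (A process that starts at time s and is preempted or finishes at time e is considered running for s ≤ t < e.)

Gantt: | E 0-2 | H 2-3 | A 3-18 | F 18-21 | G 21-33 | C 33-46 | H 46-59 | B 59-69 | D 69-71 |
Completion: A=18  B=69  C=46  D=71  E=2  F=21  G=33  H=59

D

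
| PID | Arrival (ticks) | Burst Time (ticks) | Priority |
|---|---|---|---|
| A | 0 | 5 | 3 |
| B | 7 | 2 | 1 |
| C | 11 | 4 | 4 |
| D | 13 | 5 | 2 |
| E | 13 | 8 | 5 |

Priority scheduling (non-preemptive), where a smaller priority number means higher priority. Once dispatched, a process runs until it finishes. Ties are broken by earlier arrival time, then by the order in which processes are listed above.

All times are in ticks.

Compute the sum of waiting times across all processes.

Timeline: | A 0-5 | idle 5-7 | B 7-9 | idle 9-11 | C 11-15 | D 15-20 | E 20-28 |
Completion: A=5  B=9  C=15  D=20  E=28
Waiting = turnaround − burst: A=0, B=0, C=0, D=2, E=7
Total waiting = 0 + 0 + 0 + 2 + 7 = 9

9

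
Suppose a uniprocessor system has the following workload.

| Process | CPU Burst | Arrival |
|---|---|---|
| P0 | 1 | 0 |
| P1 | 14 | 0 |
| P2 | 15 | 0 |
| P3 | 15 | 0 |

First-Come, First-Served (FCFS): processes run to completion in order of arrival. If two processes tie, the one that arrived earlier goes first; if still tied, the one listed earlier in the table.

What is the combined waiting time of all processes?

Gantt: | P0 0-1 | P1 1-15 | P2 15-30 | P3 30-45 |
Completion: P0=1  P1=15  P2=30  P3=45
Turnaround (C−A): P0=1  P1=15  P2=30  P3=45
Waiting = turnaround − burst: P0=0, P1=1, P2=15, P3=30
Total waiting = 0 + 1 + 15 + 30 = 46

46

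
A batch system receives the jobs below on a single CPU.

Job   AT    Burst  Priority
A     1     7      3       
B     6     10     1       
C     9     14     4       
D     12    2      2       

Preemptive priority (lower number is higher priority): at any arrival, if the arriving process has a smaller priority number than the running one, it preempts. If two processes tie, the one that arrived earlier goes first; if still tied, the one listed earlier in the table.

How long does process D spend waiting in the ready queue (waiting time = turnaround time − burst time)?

Schedule: | idle 0-1 | A 1-6 | B 6-16 | D 16-18 | A 18-20 | C 20-34 |
Completion: A=20  B=16  C=34  D=18
Turnaround (C−A): A=19  B=10  C=25  D=6
Waiting(D) = turnaround − burst = 6 − 2 = 4

4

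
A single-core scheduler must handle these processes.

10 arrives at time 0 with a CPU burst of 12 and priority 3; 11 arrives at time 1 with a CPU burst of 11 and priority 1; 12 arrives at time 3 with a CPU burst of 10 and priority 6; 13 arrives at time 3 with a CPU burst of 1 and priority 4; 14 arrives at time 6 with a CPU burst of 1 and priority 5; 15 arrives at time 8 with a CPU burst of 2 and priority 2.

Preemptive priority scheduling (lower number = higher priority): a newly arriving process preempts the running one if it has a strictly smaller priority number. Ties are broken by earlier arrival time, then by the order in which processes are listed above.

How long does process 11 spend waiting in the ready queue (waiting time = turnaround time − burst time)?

Timeline: | 10 0-1 | 11 1-12 | 15 12-14 | 10 14-25 | 13 25-26 | 14 26-27 | 12 27-37 |
Completion: 10=25  11=12  12=37  13=26  14=27  15=14
Turnaround (C−A): 10=25  11=11  12=34  13=23  14=21  15=6
Waiting(11) = turnaround − burst = 11 − 11 = 0

0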